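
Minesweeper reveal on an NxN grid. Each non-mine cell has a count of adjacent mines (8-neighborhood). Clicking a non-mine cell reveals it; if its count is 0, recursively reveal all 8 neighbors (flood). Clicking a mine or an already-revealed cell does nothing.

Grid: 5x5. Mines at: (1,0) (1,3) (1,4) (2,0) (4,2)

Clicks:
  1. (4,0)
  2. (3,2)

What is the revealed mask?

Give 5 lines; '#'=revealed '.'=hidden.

Answer: .....
.....
.....
###..
##...

Derivation:
Click 1 (4,0) count=0: revealed 4 new [(3,0) (3,1) (4,0) (4,1)] -> total=4
Click 2 (3,2) count=1: revealed 1 new [(3,2)] -> total=5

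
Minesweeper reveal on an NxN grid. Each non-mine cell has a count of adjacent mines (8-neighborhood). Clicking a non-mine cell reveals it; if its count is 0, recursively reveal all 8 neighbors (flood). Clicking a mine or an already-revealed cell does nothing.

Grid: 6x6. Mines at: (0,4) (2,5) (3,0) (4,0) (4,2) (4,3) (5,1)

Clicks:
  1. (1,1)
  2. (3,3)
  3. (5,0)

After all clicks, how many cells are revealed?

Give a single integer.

Answer: 19

Derivation:
Click 1 (1,1) count=0: revealed 18 new [(0,0) (0,1) (0,2) (0,3) (1,0) (1,1) (1,2) (1,3) (1,4) (2,0) (2,1) (2,2) (2,3) (2,4) (3,1) (3,2) (3,3) (3,4)] -> total=18
Click 2 (3,3) count=2: revealed 0 new [(none)] -> total=18
Click 3 (5,0) count=2: revealed 1 new [(5,0)] -> total=19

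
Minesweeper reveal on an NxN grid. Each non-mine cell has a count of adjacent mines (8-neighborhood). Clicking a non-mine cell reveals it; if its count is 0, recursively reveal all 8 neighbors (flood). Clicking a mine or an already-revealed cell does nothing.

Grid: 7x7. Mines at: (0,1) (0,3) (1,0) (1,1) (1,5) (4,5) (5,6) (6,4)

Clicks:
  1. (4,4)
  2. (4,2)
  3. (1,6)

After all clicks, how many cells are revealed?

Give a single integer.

Answer: 28

Derivation:
Click 1 (4,4) count=1: revealed 1 new [(4,4)] -> total=1
Click 2 (4,2) count=0: revealed 26 new [(1,2) (1,3) (1,4) (2,0) (2,1) (2,2) (2,3) (2,4) (3,0) (3,1) (3,2) (3,3) (3,4) (4,0) (4,1) (4,2) (4,3) (5,0) (5,1) (5,2) (5,3) (5,4) (6,0) (6,1) (6,2) (6,3)] -> total=27
Click 3 (1,6) count=1: revealed 1 new [(1,6)] -> total=28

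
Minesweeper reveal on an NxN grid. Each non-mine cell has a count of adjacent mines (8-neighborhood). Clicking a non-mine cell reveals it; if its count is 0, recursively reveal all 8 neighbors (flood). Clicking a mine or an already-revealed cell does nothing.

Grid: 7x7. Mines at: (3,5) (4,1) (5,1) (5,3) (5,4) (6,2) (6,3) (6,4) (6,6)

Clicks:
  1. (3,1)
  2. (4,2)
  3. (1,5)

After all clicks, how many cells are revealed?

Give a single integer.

Click 1 (3,1) count=1: revealed 1 new [(3,1)] -> total=1
Click 2 (4,2) count=3: revealed 1 new [(4,2)] -> total=2
Click 3 (1,5) count=0: revealed 27 new [(0,0) (0,1) (0,2) (0,3) (0,4) (0,5) (0,6) (1,0) (1,1) (1,2) (1,3) (1,4) (1,5) (1,6) (2,0) (2,1) (2,2) (2,3) (2,4) (2,5) (2,6) (3,0) (3,2) (3,3) (3,4) (4,3) (4,4)] -> total=29

Answer: 29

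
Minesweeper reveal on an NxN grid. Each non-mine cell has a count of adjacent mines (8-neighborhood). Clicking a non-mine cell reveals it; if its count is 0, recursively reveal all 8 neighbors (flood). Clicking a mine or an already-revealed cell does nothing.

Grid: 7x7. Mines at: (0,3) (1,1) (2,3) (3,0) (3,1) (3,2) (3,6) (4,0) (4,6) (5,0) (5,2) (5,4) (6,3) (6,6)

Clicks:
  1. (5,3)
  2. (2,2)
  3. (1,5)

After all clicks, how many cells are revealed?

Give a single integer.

Click 1 (5,3) count=3: revealed 1 new [(5,3)] -> total=1
Click 2 (2,2) count=4: revealed 1 new [(2,2)] -> total=2
Click 3 (1,5) count=0: revealed 9 new [(0,4) (0,5) (0,6) (1,4) (1,5) (1,6) (2,4) (2,5) (2,6)] -> total=11

Answer: 11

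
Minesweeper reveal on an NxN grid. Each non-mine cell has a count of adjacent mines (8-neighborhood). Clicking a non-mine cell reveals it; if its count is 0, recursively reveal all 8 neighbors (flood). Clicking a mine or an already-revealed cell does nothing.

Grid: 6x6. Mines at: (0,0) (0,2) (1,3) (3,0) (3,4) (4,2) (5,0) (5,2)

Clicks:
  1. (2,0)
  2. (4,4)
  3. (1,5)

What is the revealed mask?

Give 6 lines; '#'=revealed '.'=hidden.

Answer: ....##
....##
#...##
......
....#.
......

Derivation:
Click 1 (2,0) count=1: revealed 1 new [(2,0)] -> total=1
Click 2 (4,4) count=1: revealed 1 new [(4,4)] -> total=2
Click 3 (1,5) count=0: revealed 6 new [(0,4) (0,5) (1,4) (1,5) (2,4) (2,5)] -> total=8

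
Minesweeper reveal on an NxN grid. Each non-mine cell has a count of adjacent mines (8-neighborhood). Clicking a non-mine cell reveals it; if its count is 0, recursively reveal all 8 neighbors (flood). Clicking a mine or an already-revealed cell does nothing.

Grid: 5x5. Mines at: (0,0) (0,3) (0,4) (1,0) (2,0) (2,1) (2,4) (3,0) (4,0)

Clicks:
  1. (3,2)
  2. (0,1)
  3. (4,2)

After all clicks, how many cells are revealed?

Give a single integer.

Answer: 9

Derivation:
Click 1 (3,2) count=1: revealed 1 new [(3,2)] -> total=1
Click 2 (0,1) count=2: revealed 1 new [(0,1)] -> total=2
Click 3 (4,2) count=0: revealed 7 new [(3,1) (3,3) (3,4) (4,1) (4,2) (4,3) (4,4)] -> total=9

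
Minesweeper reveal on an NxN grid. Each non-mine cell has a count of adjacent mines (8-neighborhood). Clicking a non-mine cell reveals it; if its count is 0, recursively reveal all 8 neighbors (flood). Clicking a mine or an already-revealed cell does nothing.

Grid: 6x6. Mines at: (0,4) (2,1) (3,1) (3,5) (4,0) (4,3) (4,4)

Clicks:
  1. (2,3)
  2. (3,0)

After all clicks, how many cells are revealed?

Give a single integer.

Answer: 10

Derivation:
Click 1 (2,3) count=0: revealed 9 new [(1,2) (1,3) (1,4) (2,2) (2,3) (2,4) (3,2) (3,3) (3,4)] -> total=9
Click 2 (3,0) count=3: revealed 1 new [(3,0)] -> total=10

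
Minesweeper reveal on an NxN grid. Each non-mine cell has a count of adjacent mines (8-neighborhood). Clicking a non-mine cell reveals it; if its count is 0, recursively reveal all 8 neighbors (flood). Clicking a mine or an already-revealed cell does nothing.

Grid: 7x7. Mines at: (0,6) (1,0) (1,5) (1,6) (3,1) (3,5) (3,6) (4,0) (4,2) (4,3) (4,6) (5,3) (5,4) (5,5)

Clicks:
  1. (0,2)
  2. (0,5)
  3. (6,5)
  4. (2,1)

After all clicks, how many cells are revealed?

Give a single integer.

Click 1 (0,2) count=0: revealed 15 new [(0,1) (0,2) (0,3) (0,4) (1,1) (1,2) (1,3) (1,4) (2,1) (2,2) (2,3) (2,4) (3,2) (3,3) (3,4)] -> total=15
Click 2 (0,5) count=3: revealed 1 new [(0,5)] -> total=16
Click 3 (6,5) count=2: revealed 1 new [(6,5)] -> total=17
Click 4 (2,1) count=2: revealed 0 new [(none)] -> total=17

Answer: 17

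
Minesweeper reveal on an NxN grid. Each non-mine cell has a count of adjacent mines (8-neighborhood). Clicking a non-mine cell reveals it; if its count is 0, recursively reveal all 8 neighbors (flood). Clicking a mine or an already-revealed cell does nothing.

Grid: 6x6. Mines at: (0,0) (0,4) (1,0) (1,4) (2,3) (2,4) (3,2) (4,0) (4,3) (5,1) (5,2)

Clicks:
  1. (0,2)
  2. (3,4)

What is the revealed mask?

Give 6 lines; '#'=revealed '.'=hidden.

Answer: .###..
.###..
......
....#.
......
......

Derivation:
Click 1 (0,2) count=0: revealed 6 new [(0,1) (0,2) (0,3) (1,1) (1,2) (1,3)] -> total=6
Click 2 (3,4) count=3: revealed 1 new [(3,4)] -> total=7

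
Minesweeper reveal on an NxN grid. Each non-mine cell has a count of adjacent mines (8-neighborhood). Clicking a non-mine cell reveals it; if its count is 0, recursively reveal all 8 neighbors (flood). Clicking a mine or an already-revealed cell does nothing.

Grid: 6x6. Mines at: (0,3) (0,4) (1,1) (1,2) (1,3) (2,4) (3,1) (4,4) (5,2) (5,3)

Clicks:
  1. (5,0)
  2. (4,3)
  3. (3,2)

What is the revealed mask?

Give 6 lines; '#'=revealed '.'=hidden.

Click 1 (5,0) count=0: revealed 4 new [(4,0) (4,1) (5,0) (5,1)] -> total=4
Click 2 (4,3) count=3: revealed 1 new [(4,3)] -> total=5
Click 3 (3,2) count=1: revealed 1 new [(3,2)] -> total=6

Answer: ......
......
......
..#...
##.#..
##....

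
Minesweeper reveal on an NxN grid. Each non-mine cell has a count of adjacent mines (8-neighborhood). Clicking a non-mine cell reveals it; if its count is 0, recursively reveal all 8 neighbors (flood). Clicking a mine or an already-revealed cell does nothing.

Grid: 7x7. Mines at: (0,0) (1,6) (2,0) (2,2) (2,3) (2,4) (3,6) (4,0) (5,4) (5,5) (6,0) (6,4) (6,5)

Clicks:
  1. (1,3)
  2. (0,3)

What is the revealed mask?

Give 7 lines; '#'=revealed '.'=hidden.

Click 1 (1,3) count=3: revealed 1 new [(1,3)] -> total=1
Click 2 (0,3) count=0: revealed 9 new [(0,1) (0,2) (0,3) (0,4) (0,5) (1,1) (1,2) (1,4) (1,5)] -> total=10

Answer: .#####.
.#####.
.......
.......
.......
.......
.......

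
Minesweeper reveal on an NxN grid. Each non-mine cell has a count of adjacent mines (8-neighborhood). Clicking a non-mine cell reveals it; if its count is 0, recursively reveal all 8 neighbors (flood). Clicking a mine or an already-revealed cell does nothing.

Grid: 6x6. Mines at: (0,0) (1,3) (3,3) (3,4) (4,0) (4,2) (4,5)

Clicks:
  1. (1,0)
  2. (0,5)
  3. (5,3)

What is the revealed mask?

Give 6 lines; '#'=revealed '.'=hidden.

Click 1 (1,0) count=1: revealed 1 new [(1,0)] -> total=1
Click 2 (0,5) count=0: revealed 6 new [(0,4) (0,5) (1,4) (1,5) (2,4) (2,5)] -> total=7
Click 3 (5,3) count=1: revealed 1 new [(5,3)] -> total=8

Answer: ....##
#...##
....##
......
......
...#..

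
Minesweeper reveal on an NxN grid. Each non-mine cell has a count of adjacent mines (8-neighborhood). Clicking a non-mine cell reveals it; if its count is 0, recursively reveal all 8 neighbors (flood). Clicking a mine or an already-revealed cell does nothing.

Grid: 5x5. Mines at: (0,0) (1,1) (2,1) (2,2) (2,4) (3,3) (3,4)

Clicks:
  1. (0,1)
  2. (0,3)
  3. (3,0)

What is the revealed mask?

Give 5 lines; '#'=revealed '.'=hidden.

Click 1 (0,1) count=2: revealed 1 new [(0,1)] -> total=1
Click 2 (0,3) count=0: revealed 6 new [(0,2) (0,3) (0,4) (1,2) (1,3) (1,4)] -> total=7
Click 3 (3,0) count=1: revealed 1 new [(3,0)] -> total=8

Answer: .####
..###
.....
#....
.....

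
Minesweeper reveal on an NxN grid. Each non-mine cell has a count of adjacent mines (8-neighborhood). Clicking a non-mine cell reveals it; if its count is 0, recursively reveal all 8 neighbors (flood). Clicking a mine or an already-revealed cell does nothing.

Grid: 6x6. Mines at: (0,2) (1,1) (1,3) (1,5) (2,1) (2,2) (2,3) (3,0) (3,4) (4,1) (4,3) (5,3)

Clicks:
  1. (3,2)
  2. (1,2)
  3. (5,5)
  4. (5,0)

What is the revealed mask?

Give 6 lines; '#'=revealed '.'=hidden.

Answer: ......
..#...
......
..#...
....##
#...##

Derivation:
Click 1 (3,2) count=5: revealed 1 new [(3,2)] -> total=1
Click 2 (1,2) count=6: revealed 1 new [(1,2)] -> total=2
Click 3 (5,5) count=0: revealed 4 new [(4,4) (4,5) (5,4) (5,5)] -> total=6
Click 4 (5,0) count=1: revealed 1 new [(5,0)] -> total=7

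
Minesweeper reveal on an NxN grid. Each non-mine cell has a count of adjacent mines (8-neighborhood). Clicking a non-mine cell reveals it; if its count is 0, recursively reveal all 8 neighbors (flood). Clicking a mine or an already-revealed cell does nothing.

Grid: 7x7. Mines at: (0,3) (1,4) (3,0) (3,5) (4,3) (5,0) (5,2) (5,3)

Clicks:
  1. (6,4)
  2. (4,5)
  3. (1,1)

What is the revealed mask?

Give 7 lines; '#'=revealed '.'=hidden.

Click 1 (6,4) count=1: revealed 1 new [(6,4)] -> total=1
Click 2 (4,5) count=1: revealed 1 new [(4,5)] -> total=2
Click 3 (1,1) count=0: revealed 14 new [(0,0) (0,1) (0,2) (1,0) (1,1) (1,2) (1,3) (2,0) (2,1) (2,2) (2,3) (3,1) (3,2) (3,3)] -> total=16

Answer: ###....
####...
####...
.###...
.....#.
.......
....#..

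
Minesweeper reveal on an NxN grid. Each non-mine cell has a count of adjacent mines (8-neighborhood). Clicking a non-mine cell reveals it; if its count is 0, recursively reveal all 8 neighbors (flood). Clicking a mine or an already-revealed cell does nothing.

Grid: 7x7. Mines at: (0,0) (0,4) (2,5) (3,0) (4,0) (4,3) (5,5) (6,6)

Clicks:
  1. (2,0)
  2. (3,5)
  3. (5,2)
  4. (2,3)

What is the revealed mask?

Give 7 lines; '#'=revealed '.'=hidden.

Answer: .###...
.####..
#####..
.#####.
.......
..#....
.......

Derivation:
Click 1 (2,0) count=1: revealed 1 new [(2,0)] -> total=1
Click 2 (3,5) count=1: revealed 1 new [(3,5)] -> total=2
Click 3 (5,2) count=1: revealed 1 new [(5,2)] -> total=3
Click 4 (2,3) count=0: revealed 15 new [(0,1) (0,2) (0,3) (1,1) (1,2) (1,3) (1,4) (2,1) (2,2) (2,3) (2,4) (3,1) (3,2) (3,3) (3,4)] -> total=18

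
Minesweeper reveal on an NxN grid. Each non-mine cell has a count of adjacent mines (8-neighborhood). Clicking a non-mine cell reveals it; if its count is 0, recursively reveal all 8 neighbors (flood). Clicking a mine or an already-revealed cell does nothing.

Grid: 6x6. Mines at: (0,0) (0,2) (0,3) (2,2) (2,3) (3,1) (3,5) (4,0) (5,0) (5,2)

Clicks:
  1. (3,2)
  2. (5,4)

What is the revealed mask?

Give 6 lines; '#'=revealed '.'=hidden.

Answer: ......
......
......
..#...
...###
...###

Derivation:
Click 1 (3,2) count=3: revealed 1 new [(3,2)] -> total=1
Click 2 (5,4) count=0: revealed 6 new [(4,3) (4,4) (4,5) (5,3) (5,4) (5,5)] -> total=7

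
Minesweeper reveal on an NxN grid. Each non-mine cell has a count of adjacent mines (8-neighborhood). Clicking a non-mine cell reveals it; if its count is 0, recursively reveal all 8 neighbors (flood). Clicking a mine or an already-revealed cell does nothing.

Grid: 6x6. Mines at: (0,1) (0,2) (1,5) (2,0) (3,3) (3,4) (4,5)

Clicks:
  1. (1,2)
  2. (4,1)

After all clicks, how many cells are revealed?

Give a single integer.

Answer: 14

Derivation:
Click 1 (1,2) count=2: revealed 1 new [(1,2)] -> total=1
Click 2 (4,1) count=0: revealed 13 new [(3,0) (3,1) (3,2) (4,0) (4,1) (4,2) (4,3) (4,4) (5,0) (5,1) (5,2) (5,3) (5,4)] -> total=14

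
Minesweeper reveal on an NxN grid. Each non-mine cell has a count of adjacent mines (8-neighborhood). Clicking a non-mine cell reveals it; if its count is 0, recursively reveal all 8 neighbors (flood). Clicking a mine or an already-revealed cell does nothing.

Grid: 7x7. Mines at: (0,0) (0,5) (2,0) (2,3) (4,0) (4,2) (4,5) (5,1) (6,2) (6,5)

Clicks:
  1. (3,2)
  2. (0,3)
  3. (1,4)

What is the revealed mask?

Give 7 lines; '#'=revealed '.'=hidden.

Click 1 (3,2) count=2: revealed 1 new [(3,2)] -> total=1
Click 2 (0,3) count=0: revealed 8 new [(0,1) (0,2) (0,3) (0,4) (1,1) (1,2) (1,3) (1,4)] -> total=9
Click 3 (1,4) count=2: revealed 0 new [(none)] -> total=9

Answer: .####..
.####..
.......
..#....
.......
.......
.......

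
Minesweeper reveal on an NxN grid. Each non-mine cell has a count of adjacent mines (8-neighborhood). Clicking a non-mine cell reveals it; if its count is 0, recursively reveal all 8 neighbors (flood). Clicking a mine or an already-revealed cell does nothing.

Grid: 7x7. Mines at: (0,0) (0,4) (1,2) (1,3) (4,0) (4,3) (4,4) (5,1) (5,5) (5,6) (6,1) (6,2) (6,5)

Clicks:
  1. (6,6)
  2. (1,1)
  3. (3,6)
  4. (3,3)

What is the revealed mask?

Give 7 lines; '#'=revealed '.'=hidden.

Answer: .....##
.#..###
....###
...####
.....##
.......
......#

Derivation:
Click 1 (6,6) count=3: revealed 1 new [(6,6)] -> total=1
Click 2 (1,1) count=2: revealed 1 new [(1,1)] -> total=2
Click 3 (3,6) count=0: revealed 13 new [(0,5) (0,6) (1,4) (1,5) (1,6) (2,4) (2,5) (2,6) (3,4) (3,5) (3,6) (4,5) (4,6)] -> total=15
Click 4 (3,3) count=2: revealed 1 new [(3,3)] -> total=16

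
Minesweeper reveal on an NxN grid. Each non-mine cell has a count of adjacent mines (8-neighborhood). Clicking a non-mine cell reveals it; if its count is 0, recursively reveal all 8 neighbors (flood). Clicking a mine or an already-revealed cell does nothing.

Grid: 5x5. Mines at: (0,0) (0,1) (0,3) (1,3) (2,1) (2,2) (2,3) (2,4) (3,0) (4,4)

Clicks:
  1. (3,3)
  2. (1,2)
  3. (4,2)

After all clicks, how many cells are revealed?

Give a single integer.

Click 1 (3,3) count=4: revealed 1 new [(3,3)] -> total=1
Click 2 (1,2) count=6: revealed 1 new [(1,2)] -> total=2
Click 3 (4,2) count=0: revealed 5 new [(3,1) (3,2) (4,1) (4,2) (4,3)] -> total=7

Answer: 7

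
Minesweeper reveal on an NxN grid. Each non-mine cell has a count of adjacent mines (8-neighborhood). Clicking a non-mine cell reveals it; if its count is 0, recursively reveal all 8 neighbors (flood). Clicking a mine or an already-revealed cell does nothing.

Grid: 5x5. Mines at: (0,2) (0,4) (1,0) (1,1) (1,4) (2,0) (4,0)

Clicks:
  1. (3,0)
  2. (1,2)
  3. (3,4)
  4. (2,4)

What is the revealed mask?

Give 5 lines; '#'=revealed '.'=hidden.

Click 1 (3,0) count=2: revealed 1 new [(3,0)] -> total=1
Click 2 (1,2) count=2: revealed 1 new [(1,2)] -> total=2
Click 3 (3,4) count=0: revealed 12 new [(2,1) (2,2) (2,3) (2,4) (3,1) (3,2) (3,3) (3,4) (4,1) (4,2) (4,3) (4,4)] -> total=14
Click 4 (2,4) count=1: revealed 0 new [(none)] -> total=14

Answer: .....
..#..
.####
#####
.####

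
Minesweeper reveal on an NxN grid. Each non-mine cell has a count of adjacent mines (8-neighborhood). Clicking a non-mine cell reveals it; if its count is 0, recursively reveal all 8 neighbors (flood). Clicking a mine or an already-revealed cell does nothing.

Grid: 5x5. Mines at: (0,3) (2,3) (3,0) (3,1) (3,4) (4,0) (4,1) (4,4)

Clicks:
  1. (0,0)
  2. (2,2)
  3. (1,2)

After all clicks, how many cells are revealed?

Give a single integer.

Answer: 9

Derivation:
Click 1 (0,0) count=0: revealed 9 new [(0,0) (0,1) (0,2) (1,0) (1,1) (1,2) (2,0) (2,1) (2,2)] -> total=9
Click 2 (2,2) count=2: revealed 0 new [(none)] -> total=9
Click 3 (1,2) count=2: revealed 0 new [(none)] -> total=9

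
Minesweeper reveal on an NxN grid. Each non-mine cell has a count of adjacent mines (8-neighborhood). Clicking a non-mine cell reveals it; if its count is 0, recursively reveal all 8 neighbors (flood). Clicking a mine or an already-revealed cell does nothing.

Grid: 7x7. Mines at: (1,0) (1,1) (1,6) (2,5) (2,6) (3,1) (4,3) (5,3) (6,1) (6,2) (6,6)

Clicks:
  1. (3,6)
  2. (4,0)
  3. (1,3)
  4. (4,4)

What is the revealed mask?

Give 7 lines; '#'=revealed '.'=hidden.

Answer: ..####.
..####.
..###..
..###.#
#...#..
.......
.......

Derivation:
Click 1 (3,6) count=2: revealed 1 new [(3,6)] -> total=1
Click 2 (4,0) count=1: revealed 1 new [(4,0)] -> total=2
Click 3 (1,3) count=0: revealed 14 new [(0,2) (0,3) (0,4) (0,5) (1,2) (1,3) (1,4) (1,5) (2,2) (2,3) (2,4) (3,2) (3,3) (3,4)] -> total=16
Click 4 (4,4) count=2: revealed 1 new [(4,4)] -> total=17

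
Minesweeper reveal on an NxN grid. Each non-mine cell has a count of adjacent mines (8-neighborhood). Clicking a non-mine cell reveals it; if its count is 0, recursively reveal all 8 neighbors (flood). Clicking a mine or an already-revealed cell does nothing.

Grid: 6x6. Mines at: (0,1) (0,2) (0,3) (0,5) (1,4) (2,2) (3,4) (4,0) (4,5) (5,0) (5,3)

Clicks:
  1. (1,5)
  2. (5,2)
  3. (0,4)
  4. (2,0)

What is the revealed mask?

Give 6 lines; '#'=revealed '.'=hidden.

Click 1 (1,5) count=2: revealed 1 new [(1,5)] -> total=1
Click 2 (5,2) count=1: revealed 1 new [(5,2)] -> total=2
Click 3 (0,4) count=3: revealed 1 new [(0,4)] -> total=3
Click 4 (2,0) count=0: revealed 6 new [(1,0) (1,1) (2,0) (2,1) (3,0) (3,1)] -> total=9

Answer: ....#.
##...#
##....
##....
......
..#...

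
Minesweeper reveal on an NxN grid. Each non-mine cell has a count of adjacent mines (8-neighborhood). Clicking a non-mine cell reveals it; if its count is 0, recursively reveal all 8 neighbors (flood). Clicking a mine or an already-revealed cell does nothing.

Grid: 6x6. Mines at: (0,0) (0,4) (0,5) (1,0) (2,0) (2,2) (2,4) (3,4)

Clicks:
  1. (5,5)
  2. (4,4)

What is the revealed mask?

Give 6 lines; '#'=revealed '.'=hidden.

Click 1 (5,5) count=0: revealed 16 new [(3,0) (3,1) (3,2) (3,3) (4,0) (4,1) (4,2) (4,3) (4,4) (4,5) (5,0) (5,1) (5,2) (5,3) (5,4) (5,5)] -> total=16
Click 2 (4,4) count=1: revealed 0 new [(none)] -> total=16

Answer: ......
......
......
####..
######
######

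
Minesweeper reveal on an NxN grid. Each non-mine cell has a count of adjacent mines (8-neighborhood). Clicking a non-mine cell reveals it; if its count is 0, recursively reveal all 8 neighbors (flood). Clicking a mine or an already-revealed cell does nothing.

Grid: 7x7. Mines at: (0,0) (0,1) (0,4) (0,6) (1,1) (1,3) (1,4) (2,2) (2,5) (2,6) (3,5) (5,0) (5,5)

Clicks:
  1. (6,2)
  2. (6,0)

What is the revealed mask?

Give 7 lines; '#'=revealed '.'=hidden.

Click 1 (6,2) count=0: revealed 16 new [(3,1) (3,2) (3,3) (3,4) (4,1) (4,2) (4,3) (4,4) (5,1) (5,2) (5,3) (5,4) (6,1) (6,2) (6,3) (6,4)] -> total=16
Click 2 (6,0) count=1: revealed 1 new [(6,0)] -> total=17

Answer: .......
.......
.......
.####..
.####..
.####..
#####..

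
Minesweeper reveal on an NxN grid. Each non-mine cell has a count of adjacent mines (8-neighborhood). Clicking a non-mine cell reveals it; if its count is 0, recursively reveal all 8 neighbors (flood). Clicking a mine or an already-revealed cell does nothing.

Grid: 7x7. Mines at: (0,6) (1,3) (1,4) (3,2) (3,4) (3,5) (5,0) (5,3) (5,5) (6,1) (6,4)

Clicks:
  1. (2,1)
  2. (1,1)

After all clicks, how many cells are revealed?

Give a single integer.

Answer: 13

Derivation:
Click 1 (2,1) count=1: revealed 1 new [(2,1)] -> total=1
Click 2 (1,1) count=0: revealed 12 new [(0,0) (0,1) (0,2) (1,0) (1,1) (1,2) (2,0) (2,2) (3,0) (3,1) (4,0) (4,1)] -> total=13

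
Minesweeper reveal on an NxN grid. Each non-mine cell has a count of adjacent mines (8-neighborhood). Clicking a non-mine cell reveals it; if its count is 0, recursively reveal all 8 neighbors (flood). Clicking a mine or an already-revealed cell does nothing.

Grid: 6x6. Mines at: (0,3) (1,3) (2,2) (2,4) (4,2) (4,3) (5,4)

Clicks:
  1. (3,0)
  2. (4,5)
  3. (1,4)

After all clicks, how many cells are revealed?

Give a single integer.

Answer: 16

Derivation:
Click 1 (3,0) count=0: revealed 14 new [(0,0) (0,1) (0,2) (1,0) (1,1) (1,2) (2,0) (2,1) (3,0) (3,1) (4,0) (4,1) (5,0) (5,1)] -> total=14
Click 2 (4,5) count=1: revealed 1 new [(4,5)] -> total=15
Click 3 (1,4) count=3: revealed 1 new [(1,4)] -> total=16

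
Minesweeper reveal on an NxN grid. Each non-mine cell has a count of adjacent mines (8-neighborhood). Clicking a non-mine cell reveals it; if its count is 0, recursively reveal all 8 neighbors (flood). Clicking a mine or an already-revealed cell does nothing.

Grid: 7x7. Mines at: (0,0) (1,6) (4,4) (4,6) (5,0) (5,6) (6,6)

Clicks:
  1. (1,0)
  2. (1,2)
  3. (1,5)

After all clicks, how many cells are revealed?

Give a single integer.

Answer: 37

Derivation:
Click 1 (1,0) count=1: revealed 1 new [(1,0)] -> total=1
Click 2 (1,2) count=0: revealed 36 new [(0,1) (0,2) (0,3) (0,4) (0,5) (1,1) (1,2) (1,3) (1,4) (1,5) (2,0) (2,1) (2,2) (2,3) (2,4) (2,5) (3,0) (3,1) (3,2) (3,3) (3,4) (3,5) (4,0) (4,1) (4,2) (4,3) (5,1) (5,2) (5,3) (5,4) (5,5) (6,1) (6,2) (6,3) (6,4) (6,5)] -> total=37
Click 3 (1,5) count=1: revealed 0 new [(none)] -> total=37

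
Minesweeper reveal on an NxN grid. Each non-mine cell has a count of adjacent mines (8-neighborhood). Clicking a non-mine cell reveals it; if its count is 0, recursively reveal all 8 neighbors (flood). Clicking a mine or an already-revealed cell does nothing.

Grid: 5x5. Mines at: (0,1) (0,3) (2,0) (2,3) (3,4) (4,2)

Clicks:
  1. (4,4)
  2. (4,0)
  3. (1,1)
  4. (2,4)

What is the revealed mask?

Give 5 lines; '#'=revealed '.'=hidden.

Answer: .....
.#...
....#
##...
##..#

Derivation:
Click 1 (4,4) count=1: revealed 1 new [(4,4)] -> total=1
Click 2 (4,0) count=0: revealed 4 new [(3,0) (3,1) (4,0) (4,1)] -> total=5
Click 3 (1,1) count=2: revealed 1 new [(1,1)] -> total=6
Click 4 (2,4) count=2: revealed 1 new [(2,4)] -> total=7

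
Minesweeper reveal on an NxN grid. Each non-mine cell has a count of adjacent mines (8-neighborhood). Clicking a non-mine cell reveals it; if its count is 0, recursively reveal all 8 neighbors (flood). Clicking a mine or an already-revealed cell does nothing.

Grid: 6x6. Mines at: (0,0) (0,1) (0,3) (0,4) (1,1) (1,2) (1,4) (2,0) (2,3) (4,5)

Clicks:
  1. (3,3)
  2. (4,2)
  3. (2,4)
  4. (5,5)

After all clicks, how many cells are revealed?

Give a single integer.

Answer: 17

Derivation:
Click 1 (3,3) count=1: revealed 1 new [(3,3)] -> total=1
Click 2 (4,2) count=0: revealed 14 new [(3,0) (3,1) (3,2) (3,4) (4,0) (4,1) (4,2) (4,3) (4,4) (5,0) (5,1) (5,2) (5,3) (5,4)] -> total=15
Click 3 (2,4) count=2: revealed 1 new [(2,4)] -> total=16
Click 4 (5,5) count=1: revealed 1 new [(5,5)] -> total=17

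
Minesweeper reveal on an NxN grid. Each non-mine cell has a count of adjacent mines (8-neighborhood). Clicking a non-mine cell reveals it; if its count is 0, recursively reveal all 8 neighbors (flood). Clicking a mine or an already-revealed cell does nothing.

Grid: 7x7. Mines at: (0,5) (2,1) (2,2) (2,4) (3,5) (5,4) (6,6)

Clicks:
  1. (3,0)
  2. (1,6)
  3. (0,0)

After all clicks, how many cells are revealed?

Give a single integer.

Answer: 12

Derivation:
Click 1 (3,0) count=1: revealed 1 new [(3,0)] -> total=1
Click 2 (1,6) count=1: revealed 1 new [(1,6)] -> total=2
Click 3 (0,0) count=0: revealed 10 new [(0,0) (0,1) (0,2) (0,3) (0,4) (1,0) (1,1) (1,2) (1,3) (1,4)] -> total=12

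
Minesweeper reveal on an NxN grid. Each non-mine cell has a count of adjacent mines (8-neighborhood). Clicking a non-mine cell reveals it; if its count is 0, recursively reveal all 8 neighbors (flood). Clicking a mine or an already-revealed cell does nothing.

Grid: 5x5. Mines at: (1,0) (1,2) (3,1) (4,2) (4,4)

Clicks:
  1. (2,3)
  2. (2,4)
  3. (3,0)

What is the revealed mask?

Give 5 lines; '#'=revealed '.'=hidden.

Answer: ...##
...##
...##
#..##
.....

Derivation:
Click 1 (2,3) count=1: revealed 1 new [(2,3)] -> total=1
Click 2 (2,4) count=0: revealed 7 new [(0,3) (0,4) (1,3) (1,4) (2,4) (3,3) (3,4)] -> total=8
Click 3 (3,0) count=1: revealed 1 new [(3,0)] -> total=9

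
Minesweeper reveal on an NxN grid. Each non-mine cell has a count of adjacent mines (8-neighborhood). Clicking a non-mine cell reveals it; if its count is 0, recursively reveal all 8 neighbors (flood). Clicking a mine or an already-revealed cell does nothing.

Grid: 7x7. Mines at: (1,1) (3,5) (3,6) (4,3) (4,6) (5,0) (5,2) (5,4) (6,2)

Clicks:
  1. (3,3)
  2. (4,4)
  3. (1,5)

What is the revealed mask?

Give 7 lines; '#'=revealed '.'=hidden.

Click 1 (3,3) count=1: revealed 1 new [(3,3)] -> total=1
Click 2 (4,4) count=3: revealed 1 new [(4,4)] -> total=2
Click 3 (1,5) count=0: revealed 17 new [(0,2) (0,3) (0,4) (0,5) (0,6) (1,2) (1,3) (1,4) (1,5) (1,6) (2,2) (2,3) (2,4) (2,5) (2,6) (3,2) (3,4)] -> total=19

Answer: ..#####
..#####
..#####
..###..
....#..
.......
.......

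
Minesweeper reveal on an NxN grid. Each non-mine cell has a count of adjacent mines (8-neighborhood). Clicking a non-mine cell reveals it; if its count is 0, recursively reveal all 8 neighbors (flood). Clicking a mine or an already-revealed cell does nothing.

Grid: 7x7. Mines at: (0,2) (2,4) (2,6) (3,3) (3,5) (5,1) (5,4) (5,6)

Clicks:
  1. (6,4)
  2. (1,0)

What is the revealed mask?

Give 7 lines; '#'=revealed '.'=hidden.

Answer: ##.....
###....
###....
###....
###....
.......
....#..

Derivation:
Click 1 (6,4) count=1: revealed 1 new [(6,4)] -> total=1
Click 2 (1,0) count=0: revealed 14 new [(0,0) (0,1) (1,0) (1,1) (1,2) (2,0) (2,1) (2,2) (3,0) (3,1) (3,2) (4,0) (4,1) (4,2)] -> total=15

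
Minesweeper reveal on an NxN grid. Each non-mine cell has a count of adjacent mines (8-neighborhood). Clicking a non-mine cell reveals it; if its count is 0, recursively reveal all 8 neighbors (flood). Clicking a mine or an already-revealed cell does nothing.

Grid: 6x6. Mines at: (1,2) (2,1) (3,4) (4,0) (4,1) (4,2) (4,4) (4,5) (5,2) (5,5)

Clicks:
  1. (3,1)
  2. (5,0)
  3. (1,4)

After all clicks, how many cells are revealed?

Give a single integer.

Click 1 (3,1) count=4: revealed 1 new [(3,1)] -> total=1
Click 2 (5,0) count=2: revealed 1 new [(5,0)] -> total=2
Click 3 (1,4) count=0: revealed 9 new [(0,3) (0,4) (0,5) (1,3) (1,4) (1,5) (2,3) (2,4) (2,5)] -> total=11

Answer: 11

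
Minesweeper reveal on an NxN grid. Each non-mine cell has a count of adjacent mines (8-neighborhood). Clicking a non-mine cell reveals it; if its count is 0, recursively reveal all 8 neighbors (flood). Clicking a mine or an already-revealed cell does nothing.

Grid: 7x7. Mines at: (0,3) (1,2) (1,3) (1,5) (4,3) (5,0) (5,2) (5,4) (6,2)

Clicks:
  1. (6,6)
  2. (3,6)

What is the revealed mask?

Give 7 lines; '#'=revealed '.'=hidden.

Click 1 (6,6) count=0: revealed 13 new [(2,4) (2,5) (2,6) (3,4) (3,5) (3,6) (4,4) (4,5) (4,6) (5,5) (5,6) (6,5) (6,6)] -> total=13
Click 2 (3,6) count=0: revealed 0 new [(none)] -> total=13

Answer: .......
.......
....###
....###
....###
.....##
.....##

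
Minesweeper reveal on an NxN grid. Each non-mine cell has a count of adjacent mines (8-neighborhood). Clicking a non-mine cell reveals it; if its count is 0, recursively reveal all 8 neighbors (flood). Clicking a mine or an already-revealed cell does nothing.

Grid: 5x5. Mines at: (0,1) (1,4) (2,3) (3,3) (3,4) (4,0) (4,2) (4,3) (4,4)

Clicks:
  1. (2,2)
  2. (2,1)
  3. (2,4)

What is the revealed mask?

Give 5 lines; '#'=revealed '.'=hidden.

Answer: .....
###..
###.#
###..
.....

Derivation:
Click 1 (2,2) count=2: revealed 1 new [(2,2)] -> total=1
Click 2 (2,1) count=0: revealed 8 new [(1,0) (1,1) (1,2) (2,0) (2,1) (3,0) (3,1) (3,2)] -> total=9
Click 3 (2,4) count=4: revealed 1 new [(2,4)] -> total=10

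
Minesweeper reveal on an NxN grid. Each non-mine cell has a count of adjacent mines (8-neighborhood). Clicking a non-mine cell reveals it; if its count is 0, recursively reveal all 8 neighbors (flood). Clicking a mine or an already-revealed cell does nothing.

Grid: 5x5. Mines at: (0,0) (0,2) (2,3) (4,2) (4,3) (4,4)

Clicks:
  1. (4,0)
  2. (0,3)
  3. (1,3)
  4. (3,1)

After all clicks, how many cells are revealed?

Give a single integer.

Answer: 13

Derivation:
Click 1 (4,0) count=0: revealed 11 new [(1,0) (1,1) (1,2) (2,0) (2,1) (2,2) (3,0) (3,1) (3,2) (4,0) (4,1)] -> total=11
Click 2 (0,3) count=1: revealed 1 new [(0,3)] -> total=12
Click 3 (1,3) count=2: revealed 1 new [(1,3)] -> total=13
Click 4 (3,1) count=1: revealed 0 new [(none)] -> total=13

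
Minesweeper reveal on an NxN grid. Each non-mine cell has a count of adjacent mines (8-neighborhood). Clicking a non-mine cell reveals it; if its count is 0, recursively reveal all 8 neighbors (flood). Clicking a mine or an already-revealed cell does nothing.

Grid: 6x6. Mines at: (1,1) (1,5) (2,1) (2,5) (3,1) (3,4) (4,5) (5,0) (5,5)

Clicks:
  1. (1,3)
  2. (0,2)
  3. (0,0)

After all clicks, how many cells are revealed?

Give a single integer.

Answer: 10

Derivation:
Click 1 (1,3) count=0: revealed 9 new [(0,2) (0,3) (0,4) (1,2) (1,3) (1,4) (2,2) (2,3) (2,4)] -> total=9
Click 2 (0,2) count=1: revealed 0 new [(none)] -> total=9
Click 3 (0,0) count=1: revealed 1 new [(0,0)] -> total=10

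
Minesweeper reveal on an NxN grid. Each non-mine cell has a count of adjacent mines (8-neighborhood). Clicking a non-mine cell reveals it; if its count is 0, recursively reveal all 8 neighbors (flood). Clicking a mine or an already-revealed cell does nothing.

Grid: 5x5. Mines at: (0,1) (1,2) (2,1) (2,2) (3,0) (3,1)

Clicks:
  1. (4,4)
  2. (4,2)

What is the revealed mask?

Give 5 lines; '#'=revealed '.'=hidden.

Click 1 (4,4) count=0: revealed 12 new [(0,3) (0,4) (1,3) (1,4) (2,3) (2,4) (3,2) (3,3) (3,4) (4,2) (4,3) (4,4)] -> total=12
Click 2 (4,2) count=1: revealed 0 new [(none)] -> total=12

Answer: ...##
...##
...##
..###
..###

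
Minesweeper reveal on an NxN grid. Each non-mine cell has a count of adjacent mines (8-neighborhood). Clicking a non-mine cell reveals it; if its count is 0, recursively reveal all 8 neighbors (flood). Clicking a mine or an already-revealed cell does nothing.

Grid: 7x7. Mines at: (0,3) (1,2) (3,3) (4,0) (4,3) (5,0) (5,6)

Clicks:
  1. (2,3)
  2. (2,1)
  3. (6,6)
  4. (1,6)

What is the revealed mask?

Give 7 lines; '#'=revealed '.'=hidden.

Click 1 (2,3) count=2: revealed 1 new [(2,3)] -> total=1
Click 2 (2,1) count=1: revealed 1 new [(2,1)] -> total=2
Click 3 (6,6) count=1: revealed 1 new [(6,6)] -> total=3
Click 4 (1,6) count=0: revealed 15 new [(0,4) (0,5) (0,6) (1,4) (1,5) (1,6) (2,4) (2,5) (2,6) (3,4) (3,5) (3,6) (4,4) (4,5) (4,6)] -> total=18

Answer: ....###
....###
.#.####
....###
....###
.......
......#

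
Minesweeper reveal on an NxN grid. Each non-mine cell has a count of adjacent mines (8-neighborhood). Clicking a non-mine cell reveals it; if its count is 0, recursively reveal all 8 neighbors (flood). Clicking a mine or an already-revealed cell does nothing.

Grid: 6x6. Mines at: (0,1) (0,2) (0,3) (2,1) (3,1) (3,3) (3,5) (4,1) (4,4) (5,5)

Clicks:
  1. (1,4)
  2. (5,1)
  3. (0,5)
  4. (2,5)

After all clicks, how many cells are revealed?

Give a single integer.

Answer: 7

Derivation:
Click 1 (1,4) count=1: revealed 1 new [(1,4)] -> total=1
Click 2 (5,1) count=1: revealed 1 new [(5,1)] -> total=2
Click 3 (0,5) count=0: revealed 5 new [(0,4) (0,5) (1,5) (2,4) (2,5)] -> total=7
Click 4 (2,5) count=1: revealed 0 new [(none)] -> total=7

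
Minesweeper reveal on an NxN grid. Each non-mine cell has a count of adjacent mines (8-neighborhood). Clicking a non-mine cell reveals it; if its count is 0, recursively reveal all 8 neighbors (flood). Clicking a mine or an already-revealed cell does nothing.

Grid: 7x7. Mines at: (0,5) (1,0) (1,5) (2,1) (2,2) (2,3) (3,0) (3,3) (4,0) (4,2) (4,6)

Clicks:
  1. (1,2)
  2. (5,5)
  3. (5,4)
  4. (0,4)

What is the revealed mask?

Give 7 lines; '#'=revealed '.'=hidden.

Click 1 (1,2) count=3: revealed 1 new [(1,2)] -> total=1
Click 2 (5,5) count=1: revealed 1 new [(5,5)] -> total=2
Click 3 (5,4) count=0: revealed 16 new [(4,3) (4,4) (4,5) (5,0) (5,1) (5,2) (5,3) (5,4) (5,6) (6,0) (6,1) (6,2) (6,3) (6,4) (6,5) (6,6)] -> total=18
Click 4 (0,4) count=2: revealed 1 new [(0,4)] -> total=19

Answer: ....#..
..#....
.......
.......
...###.
#######
#######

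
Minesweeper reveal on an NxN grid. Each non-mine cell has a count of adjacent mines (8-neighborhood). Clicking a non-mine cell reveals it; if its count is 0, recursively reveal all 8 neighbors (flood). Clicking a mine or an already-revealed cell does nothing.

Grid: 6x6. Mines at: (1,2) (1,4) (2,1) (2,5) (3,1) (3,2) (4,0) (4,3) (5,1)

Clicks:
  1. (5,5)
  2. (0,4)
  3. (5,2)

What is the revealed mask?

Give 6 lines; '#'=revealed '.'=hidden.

Click 1 (5,5) count=0: revealed 6 new [(3,4) (3,5) (4,4) (4,5) (5,4) (5,5)] -> total=6
Click 2 (0,4) count=1: revealed 1 new [(0,4)] -> total=7
Click 3 (5,2) count=2: revealed 1 new [(5,2)] -> total=8

Answer: ....#.
......
......
....##
....##
..#.##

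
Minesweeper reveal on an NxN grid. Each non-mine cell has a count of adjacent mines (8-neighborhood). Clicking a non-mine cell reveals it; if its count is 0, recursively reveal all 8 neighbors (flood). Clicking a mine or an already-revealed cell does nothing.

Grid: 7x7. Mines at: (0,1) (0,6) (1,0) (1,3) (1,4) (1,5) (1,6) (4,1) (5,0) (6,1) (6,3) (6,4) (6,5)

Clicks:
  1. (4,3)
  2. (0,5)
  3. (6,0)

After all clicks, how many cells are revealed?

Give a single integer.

Answer: 22

Derivation:
Click 1 (4,3) count=0: revealed 20 new [(2,2) (2,3) (2,4) (2,5) (2,6) (3,2) (3,3) (3,4) (3,5) (3,6) (4,2) (4,3) (4,4) (4,5) (4,6) (5,2) (5,3) (5,4) (5,5) (5,6)] -> total=20
Click 2 (0,5) count=4: revealed 1 new [(0,5)] -> total=21
Click 3 (6,0) count=2: revealed 1 new [(6,0)] -> total=22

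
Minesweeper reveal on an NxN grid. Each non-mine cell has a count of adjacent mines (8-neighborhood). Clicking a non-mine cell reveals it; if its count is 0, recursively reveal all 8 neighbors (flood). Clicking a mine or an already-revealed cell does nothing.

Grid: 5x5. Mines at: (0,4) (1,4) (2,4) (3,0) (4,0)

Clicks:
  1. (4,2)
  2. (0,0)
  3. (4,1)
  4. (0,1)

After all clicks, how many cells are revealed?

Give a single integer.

Click 1 (4,2) count=0: revealed 20 new [(0,0) (0,1) (0,2) (0,3) (1,0) (1,1) (1,2) (1,3) (2,0) (2,1) (2,2) (2,3) (3,1) (3,2) (3,3) (3,4) (4,1) (4,2) (4,3) (4,4)] -> total=20
Click 2 (0,0) count=0: revealed 0 new [(none)] -> total=20
Click 3 (4,1) count=2: revealed 0 new [(none)] -> total=20
Click 4 (0,1) count=0: revealed 0 new [(none)] -> total=20

Answer: 20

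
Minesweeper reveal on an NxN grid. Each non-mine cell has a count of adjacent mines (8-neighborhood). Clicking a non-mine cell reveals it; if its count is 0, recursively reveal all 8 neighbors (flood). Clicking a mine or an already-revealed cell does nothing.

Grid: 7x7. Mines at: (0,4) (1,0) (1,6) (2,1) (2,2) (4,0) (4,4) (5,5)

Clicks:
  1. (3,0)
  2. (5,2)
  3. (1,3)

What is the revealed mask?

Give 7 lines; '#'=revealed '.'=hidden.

Answer: .......
...#...
.......
####...
.###...
#####..
#####..

Derivation:
Click 1 (3,0) count=2: revealed 1 new [(3,0)] -> total=1
Click 2 (5,2) count=0: revealed 16 new [(3,1) (3,2) (3,3) (4,1) (4,2) (4,3) (5,0) (5,1) (5,2) (5,3) (5,4) (6,0) (6,1) (6,2) (6,3) (6,4)] -> total=17
Click 3 (1,3) count=2: revealed 1 new [(1,3)] -> total=18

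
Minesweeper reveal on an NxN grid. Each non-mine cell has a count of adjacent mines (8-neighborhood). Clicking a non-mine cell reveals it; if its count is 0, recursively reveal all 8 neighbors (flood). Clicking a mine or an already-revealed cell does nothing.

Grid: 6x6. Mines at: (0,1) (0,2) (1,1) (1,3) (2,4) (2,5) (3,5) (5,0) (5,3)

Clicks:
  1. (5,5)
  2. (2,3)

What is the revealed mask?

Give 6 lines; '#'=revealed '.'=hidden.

Answer: ......
......
...#..
......
....##
....##

Derivation:
Click 1 (5,5) count=0: revealed 4 new [(4,4) (4,5) (5,4) (5,5)] -> total=4
Click 2 (2,3) count=2: revealed 1 new [(2,3)] -> total=5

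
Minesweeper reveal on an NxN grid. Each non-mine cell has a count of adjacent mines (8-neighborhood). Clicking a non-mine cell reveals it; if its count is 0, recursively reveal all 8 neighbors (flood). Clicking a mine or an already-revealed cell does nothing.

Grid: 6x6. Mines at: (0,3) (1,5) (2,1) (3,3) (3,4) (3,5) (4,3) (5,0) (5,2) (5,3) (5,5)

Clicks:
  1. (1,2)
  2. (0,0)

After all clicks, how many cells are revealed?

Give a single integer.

Click 1 (1,2) count=2: revealed 1 new [(1,2)] -> total=1
Click 2 (0,0) count=0: revealed 5 new [(0,0) (0,1) (0,2) (1,0) (1,1)] -> total=6

Answer: 6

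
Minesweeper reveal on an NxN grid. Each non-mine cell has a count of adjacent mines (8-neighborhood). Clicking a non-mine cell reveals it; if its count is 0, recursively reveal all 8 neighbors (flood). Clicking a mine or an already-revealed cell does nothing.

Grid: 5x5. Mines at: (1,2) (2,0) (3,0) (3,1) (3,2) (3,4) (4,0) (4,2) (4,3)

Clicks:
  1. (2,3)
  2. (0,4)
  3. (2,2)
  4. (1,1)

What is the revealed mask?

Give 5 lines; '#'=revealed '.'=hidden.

Answer: ...##
.#.##
..###
.....
.....

Derivation:
Click 1 (2,3) count=3: revealed 1 new [(2,3)] -> total=1
Click 2 (0,4) count=0: revealed 5 new [(0,3) (0,4) (1,3) (1,4) (2,4)] -> total=6
Click 3 (2,2) count=3: revealed 1 new [(2,2)] -> total=7
Click 4 (1,1) count=2: revealed 1 new [(1,1)] -> total=8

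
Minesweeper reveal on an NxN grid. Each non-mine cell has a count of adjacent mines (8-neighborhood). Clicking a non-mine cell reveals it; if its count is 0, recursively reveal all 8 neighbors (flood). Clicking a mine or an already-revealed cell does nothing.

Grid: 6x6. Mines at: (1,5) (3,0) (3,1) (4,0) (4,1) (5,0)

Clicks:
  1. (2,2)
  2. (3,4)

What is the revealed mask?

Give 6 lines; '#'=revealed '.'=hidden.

Click 1 (2,2) count=1: revealed 1 new [(2,2)] -> total=1
Click 2 (3,4) count=0: revealed 27 new [(0,0) (0,1) (0,2) (0,3) (0,4) (1,0) (1,1) (1,2) (1,3) (1,4) (2,0) (2,1) (2,3) (2,4) (2,5) (3,2) (3,3) (3,4) (3,5) (4,2) (4,3) (4,4) (4,5) (5,2) (5,3) (5,4) (5,5)] -> total=28

Answer: #####.
#####.
######
..####
..####
..####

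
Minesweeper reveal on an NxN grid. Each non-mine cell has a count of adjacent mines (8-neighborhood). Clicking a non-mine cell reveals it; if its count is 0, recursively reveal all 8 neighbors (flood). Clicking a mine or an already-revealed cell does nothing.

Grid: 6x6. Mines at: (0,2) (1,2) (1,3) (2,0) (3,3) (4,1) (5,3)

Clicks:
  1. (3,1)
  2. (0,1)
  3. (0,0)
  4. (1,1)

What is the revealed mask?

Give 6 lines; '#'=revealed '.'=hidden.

Click 1 (3,1) count=2: revealed 1 new [(3,1)] -> total=1
Click 2 (0,1) count=2: revealed 1 new [(0,1)] -> total=2
Click 3 (0,0) count=0: revealed 3 new [(0,0) (1,0) (1,1)] -> total=5
Click 4 (1,1) count=3: revealed 0 new [(none)] -> total=5

Answer: ##....
##....
......
.#....
......
......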